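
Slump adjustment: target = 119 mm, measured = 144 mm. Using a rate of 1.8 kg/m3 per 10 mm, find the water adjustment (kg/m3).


Difference = 119 - 144 = -25 mm
Water adjustment = -25 * 1.8 / 10 = -4.5 kg/m3

-4.5


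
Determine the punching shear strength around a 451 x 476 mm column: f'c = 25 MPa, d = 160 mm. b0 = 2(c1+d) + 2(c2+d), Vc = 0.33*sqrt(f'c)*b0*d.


b0 = 2*(451 + 160) + 2*(476 + 160) = 2494 mm
Vc = 0.33 * sqrt(25) * 2494 * 160 / 1000
= 658.42 kN

658.42


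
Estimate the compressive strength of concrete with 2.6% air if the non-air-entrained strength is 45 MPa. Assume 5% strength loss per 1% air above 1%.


Strength loss = (2.6 - 1) * 5 = 8.0%
f'c = 45 * (1 - 8.0/100)
= 41.4 MPa

41.4


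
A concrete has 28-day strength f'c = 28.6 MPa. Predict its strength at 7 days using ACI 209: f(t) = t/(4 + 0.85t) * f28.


f(7) = 7 / (4 + 0.85 * 7) * 28.6
= 7 / 9.95 * 28.6
= 20.12 MPa

20.12


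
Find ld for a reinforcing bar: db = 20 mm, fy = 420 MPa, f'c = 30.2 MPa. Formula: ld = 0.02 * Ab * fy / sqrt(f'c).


Ab = pi * 20^2 / 4 = 314.159 mm2
ld = 0.02 * 314.159 * 420 / sqrt(30.2)
= 480.2 mm

480.2


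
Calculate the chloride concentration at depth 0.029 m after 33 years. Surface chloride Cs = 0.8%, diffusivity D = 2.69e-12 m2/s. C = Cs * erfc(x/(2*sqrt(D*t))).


t_seconds = 33 * 365.25 * 24 * 3600 = 1041400800.0 s
arg = 0.029 / (2 * sqrt(2.69e-12 * 1041400800.0))
= 0.274
erfc(0.274) = 0.6984
C = 0.8 * 0.6984 = 0.5587%

0.5587


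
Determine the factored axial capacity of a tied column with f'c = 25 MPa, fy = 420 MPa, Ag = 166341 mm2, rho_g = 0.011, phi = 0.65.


Ast = rho * Ag = 0.011 * 166341 = 1829.751 mm2
phi*Pn = 0.65 * 0.80 * (0.85 * 25 * (166341 - 1829.751) + 420 * 1829.751) / 1000
= 2217.47 kN

2217.47


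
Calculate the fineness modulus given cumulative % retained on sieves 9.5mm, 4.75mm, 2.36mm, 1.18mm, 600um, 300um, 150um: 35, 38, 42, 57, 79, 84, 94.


FM = sum(cumulative % retained) / 100
= 429 / 100
= 4.29

4.29


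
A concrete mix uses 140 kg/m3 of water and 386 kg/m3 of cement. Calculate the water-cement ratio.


w/c = water / cement
w/c = 140 / 386 = 0.363

0.363


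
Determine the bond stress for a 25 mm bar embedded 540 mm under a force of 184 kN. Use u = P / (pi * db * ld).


u = P / (pi * db * ld)
= 184 * 1000 / (pi * 25 * 540)
= 4.338 MPa

4.338


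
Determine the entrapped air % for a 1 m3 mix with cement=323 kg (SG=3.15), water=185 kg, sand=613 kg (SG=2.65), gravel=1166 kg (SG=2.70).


Vol cement = 323 / (3.15 * 1000) = 0.10254 m3
Vol water = 185 / 1000 = 0.185 m3
Vol sand = 613 / (2.65 * 1000) = 0.231321 m3
Vol gravel = 1166 / (2.70 * 1000) = 0.431852 m3
Total solid + water volume = 0.950712 m3
Air = (1 - 0.950712) * 100 = 4.93%

4.93


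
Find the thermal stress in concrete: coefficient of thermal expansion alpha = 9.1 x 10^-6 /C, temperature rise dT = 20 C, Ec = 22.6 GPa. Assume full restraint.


sigma = alpha * dT * Ec
= 9.1e-6 * 20 * 22.6 * 1000
= 4.113 MPa

4.113


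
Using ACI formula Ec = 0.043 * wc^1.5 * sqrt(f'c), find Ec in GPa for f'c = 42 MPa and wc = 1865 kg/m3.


Ec = 0.043 * 1865^1.5 * sqrt(42) / 1000
= 22.44 GPa

22.44


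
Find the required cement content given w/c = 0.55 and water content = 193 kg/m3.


Cement = water / (w/c)
= 193 / 0.55
= 350.9 kg/m3

350.9


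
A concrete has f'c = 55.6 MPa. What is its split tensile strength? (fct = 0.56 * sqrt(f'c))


fct = 0.56 * sqrt(55.6)
= 0.56 * 7.457
= 4.176 MPa

4.176


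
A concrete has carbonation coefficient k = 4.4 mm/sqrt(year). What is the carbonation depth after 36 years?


depth = k * sqrt(t)
= 4.4 * sqrt(36)
= 26.4 mm

26.4


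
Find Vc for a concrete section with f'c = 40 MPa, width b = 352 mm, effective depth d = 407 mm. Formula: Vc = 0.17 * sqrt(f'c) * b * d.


Vc = 0.17 * sqrt(40) * 352 * 407 / 1000
= 154.03 kN

154.03


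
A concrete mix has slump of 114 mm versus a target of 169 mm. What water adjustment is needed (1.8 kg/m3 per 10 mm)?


Difference = 169 - 114 = 55 mm
Water adjustment = 55 * 1.8 / 10 = 9.9 kg/m3

9.9


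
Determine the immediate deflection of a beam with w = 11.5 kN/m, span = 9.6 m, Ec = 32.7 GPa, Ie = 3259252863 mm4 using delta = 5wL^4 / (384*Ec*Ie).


Convert: L = 9.6 m = 9600 mm, Ec = 32.7 GPa = 32700 MPa
delta = 5 * 11.5 * 9600^4 / (384 * 32700 * 3259252863)
= 11.93 mm

11.93


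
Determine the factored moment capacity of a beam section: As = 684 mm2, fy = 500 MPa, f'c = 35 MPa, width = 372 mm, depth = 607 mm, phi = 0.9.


a = As * fy / (0.85 * f'c * b)
= 684 * 500 / (0.85 * 35 * 372)
= 30.9027 mm
Mn = As * fy * (d - a/2) / 10^6
= 202.3096 kN-m
phi*Mn = 0.9 * 202.3096 = 182.08 kN-m

182.08


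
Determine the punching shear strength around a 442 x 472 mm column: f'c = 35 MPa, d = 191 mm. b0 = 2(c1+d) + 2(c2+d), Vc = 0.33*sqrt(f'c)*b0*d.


b0 = 2*(442 + 191) + 2*(472 + 191) = 2592 mm
Vc = 0.33 * sqrt(35) * 2592 * 191 / 1000
= 966.53 kN

966.53


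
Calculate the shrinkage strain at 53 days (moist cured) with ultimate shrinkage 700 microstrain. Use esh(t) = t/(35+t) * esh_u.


esh(53) = 53 / (35 + 53) * 700
= 53 / 88 * 700
= 421.6 microstrain

421.6


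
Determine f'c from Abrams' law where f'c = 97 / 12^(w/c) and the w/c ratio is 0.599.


f'c = 97 / 12^0.599
= 97 / 4.43
= 21.89 MPa

21.89


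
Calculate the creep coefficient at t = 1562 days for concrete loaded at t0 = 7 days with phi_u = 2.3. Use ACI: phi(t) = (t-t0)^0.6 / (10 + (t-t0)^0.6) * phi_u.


dt = 1562 - 7 = 1555
phi = 1555^0.6 / (10 + 1555^0.6) * 2.3
= 2.051

2.051


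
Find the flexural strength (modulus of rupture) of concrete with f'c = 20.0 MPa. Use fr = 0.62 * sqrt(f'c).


fr = 0.62 * sqrt(20.0)
= 2.773 MPa

2.773


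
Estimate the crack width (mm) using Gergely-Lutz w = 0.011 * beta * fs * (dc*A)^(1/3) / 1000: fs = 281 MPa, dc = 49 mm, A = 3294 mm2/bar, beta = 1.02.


w = 0.011 * beta * fs * (dc * A)^(1/3) / 1000
= 0.011 * 1.02 * 281 * (49 * 3294)^(1/3) / 1000
= 0.172 mm

0.172


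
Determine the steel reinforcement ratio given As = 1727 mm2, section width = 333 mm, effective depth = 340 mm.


rho = As / (b * d)
= 1727 / (333 * 340)
= 0.0153

0.0153


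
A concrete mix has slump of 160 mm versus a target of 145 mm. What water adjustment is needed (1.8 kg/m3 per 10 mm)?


Difference = 145 - 160 = -15 mm
Water adjustment = -15 * 1.8 / 10 = -2.7 kg/m3

-2.7


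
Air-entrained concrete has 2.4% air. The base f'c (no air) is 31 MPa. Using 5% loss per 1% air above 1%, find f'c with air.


Strength loss = (2.4 - 1) * 5 = 7.0%
f'c = 31 * (1 - 7.0/100)
= 28.83 MPa

28.83


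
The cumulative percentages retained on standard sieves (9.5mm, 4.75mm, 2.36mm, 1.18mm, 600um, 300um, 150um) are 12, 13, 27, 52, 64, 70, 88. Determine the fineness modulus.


FM = sum(cumulative % retained) / 100
= 326 / 100
= 3.26

3.26


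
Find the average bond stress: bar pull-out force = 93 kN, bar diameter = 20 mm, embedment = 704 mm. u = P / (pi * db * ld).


u = P / (pi * db * ld)
= 93 * 1000 / (pi * 20 * 704)
= 2.102 MPa

2.102


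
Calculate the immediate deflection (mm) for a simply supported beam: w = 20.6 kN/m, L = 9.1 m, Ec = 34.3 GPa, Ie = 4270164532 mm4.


Convert: L = 9.1 m = 9100 mm, Ec = 34.3 GPa = 34300 MPa
delta = 5 * 20.6 * 9100^4 / (384 * 34300 * 4270164532)
= 12.56 mm

12.56


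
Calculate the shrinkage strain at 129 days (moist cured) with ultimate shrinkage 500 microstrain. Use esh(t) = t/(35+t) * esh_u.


esh(129) = 129 / (35 + 129) * 500
= 129 / 164 * 500
= 393.3 microstrain

393.3


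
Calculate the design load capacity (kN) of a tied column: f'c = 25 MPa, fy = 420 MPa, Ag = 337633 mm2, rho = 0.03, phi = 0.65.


Ast = rho * Ag = 0.03 * 337633 = 10128.99 mm2
phi*Pn = 0.65 * 0.80 * (0.85 * 25 * (337633 - 10128.99) + 420 * 10128.99) / 1000
= 5831.09 kN

5831.09


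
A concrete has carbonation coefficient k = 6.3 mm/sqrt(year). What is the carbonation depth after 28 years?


depth = k * sqrt(t)
= 6.3 * sqrt(28)
= 33.34 mm

33.34


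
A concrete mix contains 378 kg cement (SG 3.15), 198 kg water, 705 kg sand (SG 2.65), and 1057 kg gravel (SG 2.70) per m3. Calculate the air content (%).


Vol cement = 378 / (3.15 * 1000) = 0.12 m3
Vol water = 198 / 1000 = 0.198 m3
Vol sand = 705 / (2.65 * 1000) = 0.266038 m3
Vol gravel = 1057 / (2.70 * 1000) = 0.391481 m3
Total solid + water volume = 0.975519 m3
Air = (1 - 0.975519) * 100 = 2.45%

2.45


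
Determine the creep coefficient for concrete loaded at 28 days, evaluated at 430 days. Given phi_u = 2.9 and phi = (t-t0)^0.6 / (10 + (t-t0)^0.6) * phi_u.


dt = 430 - 28 = 402
phi = 402^0.6 / (10 + 402^0.6) * 2.9
= 2.277

2.277


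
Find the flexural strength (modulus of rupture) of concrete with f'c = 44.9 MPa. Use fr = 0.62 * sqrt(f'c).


fr = 0.62 * sqrt(44.9)
= 4.154 MPa

4.154


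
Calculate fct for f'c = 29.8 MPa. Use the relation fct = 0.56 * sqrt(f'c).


fct = 0.56 * sqrt(29.8)
= 0.56 * 5.459
= 3.057 MPa

3.057


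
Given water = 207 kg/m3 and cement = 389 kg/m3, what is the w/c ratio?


w/c = water / cement
w/c = 207 / 389 = 0.532

0.532


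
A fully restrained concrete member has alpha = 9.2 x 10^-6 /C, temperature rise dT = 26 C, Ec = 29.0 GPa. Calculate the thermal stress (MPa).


sigma = alpha * dT * Ec
= 9.2e-6 * 26 * 29.0 * 1000
= 6.937 MPa

6.937


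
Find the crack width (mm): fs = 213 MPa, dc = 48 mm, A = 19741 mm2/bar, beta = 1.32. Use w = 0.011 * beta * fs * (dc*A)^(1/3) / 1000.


w = 0.011 * beta * fs * (dc * A)^(1/3) / 1000
= 0.011 * 1.32 * 213 * (48 * 19741)^(1/3) / 1000
= 0.304 mm

0.304


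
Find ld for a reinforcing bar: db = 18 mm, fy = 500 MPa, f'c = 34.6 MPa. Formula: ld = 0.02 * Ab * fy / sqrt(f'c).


Ab = pi * 18^2 / 4 = 254.469 mm2
ld = 0.02 * 254.469 * 500 / sqrt(34.6)
= 432.6 mm

432.6


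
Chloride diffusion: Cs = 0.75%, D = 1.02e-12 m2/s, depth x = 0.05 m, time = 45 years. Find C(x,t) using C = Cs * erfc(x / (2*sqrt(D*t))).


t_seconds = 45 * 365.25 * 24 * 3600 = 1420092000.0 s
arg = 0.05 / (2 * sqrt(1.02e-12 * 1420092000.0))
= 0.6569
erfc(0.6569) = 0.3529
C = 0.75 * 0.3529 = 0.2647%

0.2647


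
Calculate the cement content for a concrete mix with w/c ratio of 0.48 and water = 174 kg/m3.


Cement = water / (w/c)
= 174 / 0.48
= 362.5 kg/m3

362.5


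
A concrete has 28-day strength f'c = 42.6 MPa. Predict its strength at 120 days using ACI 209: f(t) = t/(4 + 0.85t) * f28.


f(120) = 120 / (4 + 0.85 * 120) * 42.6
= 120 / 106.0 * 42.6
= 48.23 MPa

48.23


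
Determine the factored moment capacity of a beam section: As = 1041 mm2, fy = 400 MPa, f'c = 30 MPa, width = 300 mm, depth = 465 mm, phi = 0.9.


a = As * fy / (0.85 * f'c * b)
= 1041 * 400 / (0.85 * 30 * 300)
= 54.4314 mm
Mn = As * fy * (d - a/2) / 10^6
= 182.2934 kN-m
phi*Mn = 0.9 * 182.2934 = 164.06 kN-m

164.06


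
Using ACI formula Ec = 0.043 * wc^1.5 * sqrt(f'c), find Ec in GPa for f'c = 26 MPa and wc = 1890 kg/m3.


Ec = 0.043 * 1890^1.5 * sqrt(26) / 1000
= 18.02 GPa

18.02


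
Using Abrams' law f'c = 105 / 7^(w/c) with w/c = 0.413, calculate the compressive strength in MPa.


f'c = 105 / 7^0.413
= 105 / 2.234
= 47.01 MPa

47.01


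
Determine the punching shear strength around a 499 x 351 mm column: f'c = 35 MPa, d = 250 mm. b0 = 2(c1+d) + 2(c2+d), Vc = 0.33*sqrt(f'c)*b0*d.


b0 = 2*(499 + 250) + 2*(351 + 250) = 2700 mm
Vc = 0.33 * sqrt(35) * 2700 * 250 / 1000
= 1317.81 kN

1317.81


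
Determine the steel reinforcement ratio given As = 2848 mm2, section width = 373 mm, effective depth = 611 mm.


rho = As / (b * d)
= 2848 / (373 * 611)
= 0.0125

0.0125


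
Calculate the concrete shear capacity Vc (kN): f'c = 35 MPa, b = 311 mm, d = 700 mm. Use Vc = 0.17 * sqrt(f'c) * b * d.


Vc = 0.17 * sqrt(35) * 311 * 700 / 1000
= 218.95 kN

218.95


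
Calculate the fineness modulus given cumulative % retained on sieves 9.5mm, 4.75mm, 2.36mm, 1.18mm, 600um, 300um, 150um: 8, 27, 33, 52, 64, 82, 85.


FM = sum(cumulative % retained) / 100
= 351 / 100
= 3.51

3.51


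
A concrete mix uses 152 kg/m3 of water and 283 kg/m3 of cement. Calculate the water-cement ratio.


w/c = water / cement
w/c = 152 / 283 = 0.537

0.537


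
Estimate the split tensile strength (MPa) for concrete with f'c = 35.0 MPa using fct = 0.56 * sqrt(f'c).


fct = 0.56 * sqrt(35.0)
= 0.56 * 5.916
= 3.313 MPa

3.313


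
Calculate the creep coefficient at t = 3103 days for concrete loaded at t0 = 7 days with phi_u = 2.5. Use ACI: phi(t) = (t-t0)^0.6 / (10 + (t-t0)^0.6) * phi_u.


dt = 3103 - 7 = 3096
phi = 3096^0.6 / (10 + 3096^0.6) * 2.5
= 2.314

2.314


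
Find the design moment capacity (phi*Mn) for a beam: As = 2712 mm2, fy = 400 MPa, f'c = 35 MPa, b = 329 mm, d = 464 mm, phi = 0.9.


a = As * fy / (0.85 * f'c * b)
= 2712 * 400 / (0.85 * 35 * 329)
= 110.8324 mm
Mn = As * fy * (d - a/2) / 10^6
= 443.2317 kN-m
phi*Mn = 0.9 * 443.2317 = 398.91 kN-m

398.91


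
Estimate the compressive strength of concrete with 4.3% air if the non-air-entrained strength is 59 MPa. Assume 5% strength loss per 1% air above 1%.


Strength loss = (4.3 - 1) * 5 = 16.5%
f'c = 59 * (1 - 16.5/100)
= 49.27 MPa

49.27


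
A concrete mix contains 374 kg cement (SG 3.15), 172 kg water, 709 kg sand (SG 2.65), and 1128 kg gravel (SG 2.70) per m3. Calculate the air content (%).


Vol cement = 374 / (3.15 * 1000) = 0.11873 m3
Vol water = 172 / 1000 = 0.172 m3
Vol sand = 709 / (2.65 * 1000) = 0.267547 m3
Vol gravel = 1128 / (2.70 * 1000) = 0.417778 m3
Total solid + water volume = 0.976055 m3
Air = (1 - 0.976055) * 100 = 2.39%

2.39


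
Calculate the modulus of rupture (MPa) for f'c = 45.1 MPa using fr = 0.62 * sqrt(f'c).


fr = 0.62 * sqrt(45.1)
= 4.164 MPa

4.164


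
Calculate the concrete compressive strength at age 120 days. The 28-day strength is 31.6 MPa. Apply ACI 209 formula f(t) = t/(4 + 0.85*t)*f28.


f(120) = 120 / (4 + 0.85 * 120) * 31.6
= 120 / 106.0 * 31.6
= 35.77 MPa

35.77


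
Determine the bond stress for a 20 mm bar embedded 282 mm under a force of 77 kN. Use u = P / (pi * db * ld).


u = P / (pi * db * ld)
= 77 * 1000 / (pi * 20 * 282)
= 4.346 MPa

4.346


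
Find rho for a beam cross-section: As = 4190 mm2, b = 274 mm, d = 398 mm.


rho = As / (b * d)
= 4190 / (274 * 398)
= 0.0384

0.0384


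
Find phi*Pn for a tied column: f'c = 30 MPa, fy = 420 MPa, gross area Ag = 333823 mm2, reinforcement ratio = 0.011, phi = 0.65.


Ast = rho * Ag = 0.011 * 333823 = 3672.053 mm2
phi*Pn = 0.65 * 0.80 * (0.85 * 30 * (333823 - 3672.053) + 420 * 3672.053) / 1000
= 5179.78 kN

5179.78


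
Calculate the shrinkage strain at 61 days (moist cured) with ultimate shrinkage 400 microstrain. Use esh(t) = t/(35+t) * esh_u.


esh(61) = 61 / (35 + 61) * 400
= 61 / 96 * 400
= 254.2 microstrain

254.2


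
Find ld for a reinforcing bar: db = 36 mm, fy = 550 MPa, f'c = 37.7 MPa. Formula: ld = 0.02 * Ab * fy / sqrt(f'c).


Ab = pi * 36^2 / 4 = 1017.876 mm2
ld = 0.02 * 1017.876 * 550 / sqrt(37.7)
= 1823.5 mm

1823.5


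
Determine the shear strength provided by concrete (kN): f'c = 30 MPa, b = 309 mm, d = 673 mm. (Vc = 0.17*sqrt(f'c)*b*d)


Vc = 0.17 * sqrt(30) * 309 * 673 / 1000
= 193.63 kN

193.63


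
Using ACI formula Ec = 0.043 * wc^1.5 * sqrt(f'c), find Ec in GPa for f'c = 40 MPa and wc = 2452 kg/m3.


Ec = 0.043 * 2452^1.5 * sqrt(40) / 1000
= 33.02 GPa

33.02


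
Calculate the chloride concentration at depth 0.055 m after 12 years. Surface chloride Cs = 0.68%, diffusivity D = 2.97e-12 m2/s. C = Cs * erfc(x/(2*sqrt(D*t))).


t_seconds = 12 * 365.25 * 24 * 3600 = 378691200.0 s
arg = 0.055 / (2 * sqrt(2.97e-12 * 378691200.0))
= 0.82
erfc(0.82) = 0.2462
C = 0.68 * 0.2462 = 0.1674%

0.1674


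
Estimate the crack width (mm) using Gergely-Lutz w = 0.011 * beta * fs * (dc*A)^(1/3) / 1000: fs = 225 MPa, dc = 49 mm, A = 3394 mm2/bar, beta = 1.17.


w = 0.011 * beta * fs * (dc * A)^(1/3) / 1000
= 0.011 * 1.17 * 225 * (49 * 3394)^(1/3) / 1000
= 0.159 mm

0.159


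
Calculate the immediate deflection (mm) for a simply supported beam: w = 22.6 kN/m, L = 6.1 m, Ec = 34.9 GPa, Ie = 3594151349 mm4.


Convert: L = 6.1 m = 6100 mm, Ec = 34.9 GPa = 34900 MPa
delta = 5 * 22.6 * 6100^4 / (384 * 34900 * 3594151349)
= 3.25 mm

3.25


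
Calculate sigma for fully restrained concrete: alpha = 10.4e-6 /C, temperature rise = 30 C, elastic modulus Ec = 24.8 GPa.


sigma = alpha * dT * Ec
= 10.4e-6 * 30 * 24.8 * 1000
= 7.738 MPa

7.738


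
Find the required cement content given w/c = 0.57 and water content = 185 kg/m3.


Cement = water / (w/c)
= 185 / 0.57
= 324.6 kg/m3

324.6


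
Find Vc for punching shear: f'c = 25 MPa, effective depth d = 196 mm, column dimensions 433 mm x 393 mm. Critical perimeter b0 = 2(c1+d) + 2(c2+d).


b0 = 2*(433 + 196) + 2*(393 + 196) = 2436 mm
Vc = 0.33 * sqrt(25) * 2436 * 196 / 1000
= 787.8 kN

787.8


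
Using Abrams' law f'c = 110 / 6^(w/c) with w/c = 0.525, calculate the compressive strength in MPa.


f'c = 110 / 6^0.525
= 110 / 2.562
= 42.94 MPa

42.94


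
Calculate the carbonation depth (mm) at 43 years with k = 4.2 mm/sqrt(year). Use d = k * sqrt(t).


depth = k * sqrt(t)
= 4.2 * sqrt(43)
= 27.54 mm

27.54


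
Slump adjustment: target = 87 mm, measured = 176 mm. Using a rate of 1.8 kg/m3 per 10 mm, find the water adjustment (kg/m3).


Difference = 87 - 176 = -89 mm
Water adjustment = -89 * 1.8 / 10 = -16.0 kg/m3

-16.0


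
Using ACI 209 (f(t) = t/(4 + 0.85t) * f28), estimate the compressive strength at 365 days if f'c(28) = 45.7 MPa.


f(365) = 365 / (4 + 0.85 * 365) * 45.7
= 365 / 314.25 * 45.7
= 53.08 MPa

53.08


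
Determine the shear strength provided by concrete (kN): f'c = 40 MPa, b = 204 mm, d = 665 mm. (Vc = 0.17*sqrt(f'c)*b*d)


Vc = 0.17 * sqrt(40) * 204 * 665 / 1000
= 145.86 kN

145.86


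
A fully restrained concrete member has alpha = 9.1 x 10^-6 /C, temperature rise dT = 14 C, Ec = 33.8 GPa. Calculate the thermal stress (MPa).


sigma = alpha * dT * Ec
= 9.1e-6 * 14 * 33.8 * 1000
= 4.306 MPa

4.306


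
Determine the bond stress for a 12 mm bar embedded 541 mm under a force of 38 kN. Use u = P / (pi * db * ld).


u = P / (pi * db * ld)
= 38 * 1000 / (pi * 12 * 541)
= 1.863 MPa

1.863


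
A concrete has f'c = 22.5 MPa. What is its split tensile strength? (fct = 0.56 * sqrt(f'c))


fct = 0.56 * sqrt(22.5)
= 0.56 * 4.743
= 2.656 MPa

2.656


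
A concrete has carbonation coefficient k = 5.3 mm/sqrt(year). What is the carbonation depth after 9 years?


depth = k * sqrt(t)
= 5.3 * sqrt(9)
= 15.9 mm

15.9


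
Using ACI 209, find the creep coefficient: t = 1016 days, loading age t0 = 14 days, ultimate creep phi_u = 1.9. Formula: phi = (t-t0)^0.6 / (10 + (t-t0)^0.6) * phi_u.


dt = 1016 - 14 = 1002
phi = 1002^0.6 / (10 + 1002^0.6) * 1.9
= 1.64

1.64


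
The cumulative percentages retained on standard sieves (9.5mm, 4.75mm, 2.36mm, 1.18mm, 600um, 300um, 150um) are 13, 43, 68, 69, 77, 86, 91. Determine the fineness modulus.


FM = sum(cumulative % retained) / 100
= 447 / 100
= 4.47

4.47


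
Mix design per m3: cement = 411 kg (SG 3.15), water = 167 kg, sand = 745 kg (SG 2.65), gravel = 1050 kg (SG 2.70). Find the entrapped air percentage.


Vol cement = 411 / (3.15 * 1000) = 0.130476 m3
Vol water = 167 / 1000 = 0.167 m3
Vol sand = 745 / (2.65 * 1000) = 0.281132 m3
Vol gravel = 1050 / (2.70 * 1000) = 0.388889 m3
Total solid + water volume = 0.967497 m3
Air = (1 - 0.967497) * 100 = 3.25%

3.25


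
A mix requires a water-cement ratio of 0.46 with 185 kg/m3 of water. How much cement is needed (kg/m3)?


Cement = water / (w/c)
= 185 / 0.46
= 402.2 kg/m3

402.2


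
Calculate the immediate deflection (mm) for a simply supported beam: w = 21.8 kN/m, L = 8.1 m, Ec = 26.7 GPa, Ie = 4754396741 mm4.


Convert: L = 8.1 m = 8100 mm, Ec = 26.7 GPa = 26700 MPa
delta = 5 * 21.8 * 8100^4 / (384 * 26700 * 4754396741)
= 9.63 mm

9.63


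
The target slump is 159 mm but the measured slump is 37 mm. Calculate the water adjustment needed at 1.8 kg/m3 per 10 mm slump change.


Difference = 159 - 37 = 122 mm
Water adjustment = 122 * 1.8 / 10 = 22.0 kg/m3

22.0


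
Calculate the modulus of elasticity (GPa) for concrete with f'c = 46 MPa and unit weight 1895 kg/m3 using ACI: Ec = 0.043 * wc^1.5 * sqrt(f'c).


Ec = 0.043 * 1895^1.5 * sqrt(46) / 1000
= 24.06 GPa

24.06


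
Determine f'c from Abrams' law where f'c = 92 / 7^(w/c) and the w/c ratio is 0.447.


f'c = 92 / 7^0.447
= 92 / 2.386
= 38.55 MPa

38.55


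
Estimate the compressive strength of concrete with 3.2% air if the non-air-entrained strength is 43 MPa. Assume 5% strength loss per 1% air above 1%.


Strength loss = (3.2 - 1) * 5 = 11.0%
f'c = 43 * (1 - 11.0/100)
= 38.27 MPa

38.27


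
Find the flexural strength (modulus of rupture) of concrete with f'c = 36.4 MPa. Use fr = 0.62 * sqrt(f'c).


fr = 0.62 * sqrt(36.4)
= 3.741 MPa

3.741


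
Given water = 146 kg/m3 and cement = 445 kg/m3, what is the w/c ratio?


w/c = water / cement
w/c = 146 / 445 = 0.328

0.328


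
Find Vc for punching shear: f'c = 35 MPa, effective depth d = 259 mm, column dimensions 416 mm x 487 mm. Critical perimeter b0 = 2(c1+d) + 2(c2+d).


b0 = 2*(416 + 259) + 2*(487 + 259) = 2842 mm
Vc = 0.33 * sqrt(35) * 2842 * 259 / 1000
= 1437.05 kN

1437.05


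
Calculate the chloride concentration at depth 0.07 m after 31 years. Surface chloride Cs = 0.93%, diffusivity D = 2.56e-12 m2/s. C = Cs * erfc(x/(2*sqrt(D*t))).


t_seconds = 31 * 365.25 * 24 * 3600 = 978285600.0 s
arg = 0.07 / (2 * sqrt(2.56e-12 * 978285600.0))
= 0.6994
erfc(0.6994) = 0.3226
C = 0.93 * 0.3226 = 0.3%

0.3


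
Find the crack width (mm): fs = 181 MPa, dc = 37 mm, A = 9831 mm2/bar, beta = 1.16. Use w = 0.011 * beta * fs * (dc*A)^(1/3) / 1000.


w = 0.011 * beta * fs * (dc * A)^(1/3) / 1000
= 0.011 * 1.16 * 181 * (37 * 9831)^(1/3) / 1000
= 0.165 mm

0.165


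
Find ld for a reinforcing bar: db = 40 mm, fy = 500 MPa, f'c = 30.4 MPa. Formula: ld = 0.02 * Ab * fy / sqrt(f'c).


Ab = pi * 40^2 / 4 = 1256.637 mm2
ld = 0.02 * 1256.637 * 500 / sqrt(30.4)
= 2279.2 mm

2279.2


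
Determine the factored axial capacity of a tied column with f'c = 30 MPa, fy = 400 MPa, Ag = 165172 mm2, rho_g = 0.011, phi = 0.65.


Ast = rho * Ag = 0.011 * 165172 = 1816.892 mm2
phi*Pn = 0.65 * 0.80 * (0.85 * 30 * (165172 - 1816.892) + 400 * 1816.892) / 1000
= 2544.0 kN

2544.0


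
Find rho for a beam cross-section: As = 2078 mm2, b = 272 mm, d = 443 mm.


rho = As / (b * d)
= 2078 / (272 * 443)
= 0.0172

0.0172


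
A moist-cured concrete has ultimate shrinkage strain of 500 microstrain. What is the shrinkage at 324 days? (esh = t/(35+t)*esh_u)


esh(324) = 324 / (35 + 324) * 500
= 324 / 359 * 500
= 451.3 microstrain

451.3


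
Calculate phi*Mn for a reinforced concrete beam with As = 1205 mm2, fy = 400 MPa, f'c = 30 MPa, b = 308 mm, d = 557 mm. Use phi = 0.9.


a = As * fy / (0.85 * f'c * b)
= 1205 * 400 / (0.85 * 30 * 308)
= 61.37 mm
Mn = As * fy * (d - a/2) / 10^6
= 253.6838 kN-m
phi*Mn = 0.9 * 253.6838 = 228.32 kN-m

228.32


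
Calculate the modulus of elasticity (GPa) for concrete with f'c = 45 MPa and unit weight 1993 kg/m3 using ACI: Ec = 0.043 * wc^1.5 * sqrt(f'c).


Ec = 0.043 * 1993^1.5 * sqrt(45) / 1000
= 25.66 GPa

25.66


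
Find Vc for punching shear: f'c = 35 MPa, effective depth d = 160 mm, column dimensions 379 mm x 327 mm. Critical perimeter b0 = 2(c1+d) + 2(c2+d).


b0 = 2*(379 + 160) + 2*(327 + 160) = 2052 mm
Vc = 0.33 * sqrt(35) * 2052 * 160 / 1000
= 640.98 kN

640.98


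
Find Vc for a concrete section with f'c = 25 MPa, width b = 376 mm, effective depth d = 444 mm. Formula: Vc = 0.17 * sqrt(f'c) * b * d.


Vc = 0.17 * sqrt(25) * 376 * 444 / 1000
= 141.9 kN

141.9


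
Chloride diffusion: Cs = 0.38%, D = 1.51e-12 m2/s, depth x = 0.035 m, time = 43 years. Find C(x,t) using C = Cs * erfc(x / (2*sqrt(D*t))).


t_seconds = 43 * 365.25 * 24 * 3600 = 1356976800.0 s
arg = 0.035 / (2 * sqrt(1.51e-12 * 1356976800.0))
= 0.3866
erfc(0.3866) = 0.5846
C = 0.38 * 0.5846 = 0.2221%

0.2221


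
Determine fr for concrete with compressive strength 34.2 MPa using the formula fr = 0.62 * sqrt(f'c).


fr = 0.62 * sqrt(34.2)
= 3.626 MPa

3.626


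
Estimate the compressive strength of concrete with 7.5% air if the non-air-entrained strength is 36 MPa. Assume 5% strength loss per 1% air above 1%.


Strength loss = (7.5 - 1) * 5 = 32.5%
f'c = 36 * (1 - 32.5/100)
= 24.3 MPa

24.3


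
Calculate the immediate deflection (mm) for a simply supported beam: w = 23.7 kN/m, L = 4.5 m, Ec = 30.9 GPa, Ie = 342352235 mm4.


Convert: L = 4.5 m = 4500 mm, Ec = 30.9 GPa = 30900 MPa
delta = 5 * 23.7 * 4500^4 / (384 * 30900 * 342352235)
= 11.96 mm

11.96


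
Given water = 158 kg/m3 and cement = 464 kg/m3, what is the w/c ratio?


w/c = water / cement
w/c = 158 / 464 = 0.341

0.341


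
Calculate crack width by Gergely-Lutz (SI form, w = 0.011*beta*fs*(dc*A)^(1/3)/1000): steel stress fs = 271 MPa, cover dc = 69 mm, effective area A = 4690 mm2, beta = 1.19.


w = 0.011 * beta * fs * (dc * A)^(1/3) / 1000
= 0.011 * 1.19 * 271 * (69 * 4690)^(1/3) / 1000
= 0.244 mm

0.244


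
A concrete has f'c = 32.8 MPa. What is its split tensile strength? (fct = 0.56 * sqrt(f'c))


fct = 0.56 * sqrt(32.8)
= 0.56 * 5.727
= 3.207 MPa

3.207


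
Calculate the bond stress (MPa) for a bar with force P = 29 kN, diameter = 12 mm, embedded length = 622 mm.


u = P / (pi * db * ld)
= 29 * 1000 / (pi * 12 * 622)
= 1.237 MPa

1.237


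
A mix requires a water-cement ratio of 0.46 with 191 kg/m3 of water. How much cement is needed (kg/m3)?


Cement = water / (w/c)
= 191 / 0.46
= 415.2 kg/m3

415.2


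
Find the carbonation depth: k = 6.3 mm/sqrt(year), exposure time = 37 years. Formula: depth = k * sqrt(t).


depth = k * sqrt(t)
= 6.3 * sqrt(37)
= 38.32 mm

38.32


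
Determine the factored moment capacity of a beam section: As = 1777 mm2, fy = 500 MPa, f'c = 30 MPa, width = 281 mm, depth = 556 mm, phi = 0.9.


a = As * fy / (0.85 * f'c * b)
= 1777 * 500 / (0.85 * 30 * 281)
= 123.9969 mm
Mn = As * fy * (d - a/2) / 10^6
= 438.9204 kN-m
phi*Mn = 0.9 * 438.9204 = 395.03 kN-m

395.03


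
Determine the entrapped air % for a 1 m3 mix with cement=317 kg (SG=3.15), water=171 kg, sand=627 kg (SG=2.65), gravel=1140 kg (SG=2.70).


Vol cement = 317 / (3.15 * 1000) = 0.100635 m3
Vol water = 171 / 1000 = 0.171 m3
Vol sand = 627 / (2.65 * 1000) = 0.236604 m3
Vol gravel = 1140 / (2.70 * 1000) = 0.422222 m3
Total solid + water volume = 0.930461 m3
Air = (1 - 0.930461) * 100 = 6.95%

6.95


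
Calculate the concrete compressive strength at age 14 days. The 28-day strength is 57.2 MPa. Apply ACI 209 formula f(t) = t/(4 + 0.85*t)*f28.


f(14) = 14 / (4 + 0.85 * 14) * 57.2
= 14 / 15.9 * 57.2
= 50.36 MPa

50.36


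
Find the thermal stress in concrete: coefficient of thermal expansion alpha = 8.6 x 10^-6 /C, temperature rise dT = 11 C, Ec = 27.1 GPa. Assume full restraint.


sigma = alpha * dT * Ec
= 8.6e-6 * 11 * 27.1 * 1000
= 2.564 MPa

2.564


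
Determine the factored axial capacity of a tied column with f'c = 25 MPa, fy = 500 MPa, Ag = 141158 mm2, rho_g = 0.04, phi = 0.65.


Ast = rho * Ag = 0.04 * 141158 = 5646.32 mm2
phi*Pn = 0.65 * 0.80 * (0.85 * 25 * (141158 - 5646.32) + 500 * 5646.32) / 1000
= 2965.45 kN

2965.45


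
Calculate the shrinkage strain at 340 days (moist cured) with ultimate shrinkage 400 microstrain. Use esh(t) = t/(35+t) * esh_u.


esh(340) = 340 / (35 + 340) * 400
= 340 / 375 * 400
= 362.7 microstrain

362.7


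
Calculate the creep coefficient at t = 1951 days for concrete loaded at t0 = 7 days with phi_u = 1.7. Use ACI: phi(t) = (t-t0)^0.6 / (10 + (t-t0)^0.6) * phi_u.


dt = 1951 - 7 = 1944
phi = 1944^0.6 / (10 + 1944^0.6) * 1.7
= 1.537

1.537


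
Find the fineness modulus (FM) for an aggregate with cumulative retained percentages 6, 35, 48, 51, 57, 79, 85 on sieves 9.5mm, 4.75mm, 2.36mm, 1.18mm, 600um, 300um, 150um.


FM = sum(cumulative % retained) / 100
= 361 / 100
= 3.61

3.61


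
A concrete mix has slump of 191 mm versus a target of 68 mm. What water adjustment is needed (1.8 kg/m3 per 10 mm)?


Difference = 68 - 191 = -123 mm
Water adjustment = -123 * 1.8 / 10 = -22.1 kg/m3

-22.1


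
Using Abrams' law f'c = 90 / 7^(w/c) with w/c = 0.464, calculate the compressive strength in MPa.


f'c = 90 / 7^0.464
= 90 / 2.467
= 36.49 MPa

36.49


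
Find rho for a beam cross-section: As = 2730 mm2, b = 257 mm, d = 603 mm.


rho = As / (b * d)
= 2730 / (257 * 603)
= 0.0176

0.0176


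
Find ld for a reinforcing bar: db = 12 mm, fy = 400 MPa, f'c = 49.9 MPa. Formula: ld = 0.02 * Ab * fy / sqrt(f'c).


Ab = pi * 12^2 / 4 = 113.097 mm2
ld = 0.02 * 113.097 * 400 / sqrt(49.9)
= 128.1 mm

128.1


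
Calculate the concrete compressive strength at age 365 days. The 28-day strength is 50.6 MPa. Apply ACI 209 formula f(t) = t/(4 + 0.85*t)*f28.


f(365) = 365 / (4 + 0.85 * 365) * 50.6
= 365 / 314.25 * 50.6
= 58.77 MPa

58.77


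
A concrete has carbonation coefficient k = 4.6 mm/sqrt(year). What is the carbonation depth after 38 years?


depth = k * sqrt(t)
= 4.6 * sqrt(38)
= 28.36 mm

28.36


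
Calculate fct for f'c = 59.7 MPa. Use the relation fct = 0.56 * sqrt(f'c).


fct = 0.56 * sqrt(59.7)
= 0.56 * 7.727
= 4.327 MPa

4.327


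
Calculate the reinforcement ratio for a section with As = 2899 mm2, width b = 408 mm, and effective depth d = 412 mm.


rho = As / (b * d)
= 2899 / (408 * 412)
= 0.0172

0.0172


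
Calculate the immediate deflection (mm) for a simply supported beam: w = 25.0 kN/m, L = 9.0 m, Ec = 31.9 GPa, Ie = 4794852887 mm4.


Convert: L = 9.0 m = 9000 mm, Ec = 31.9 GPa = 31900 MPa
delta = 5 * 25.0 * 9000^4 / (384 * 31900 * 4794852887)
= 13.96 mm

13.96


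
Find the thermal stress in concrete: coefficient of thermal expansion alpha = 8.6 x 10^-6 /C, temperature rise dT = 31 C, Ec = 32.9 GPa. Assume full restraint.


sigma = alpha * dT * Ec
= 8.6e-6 * 31 * 32.9 * 1000
= 8.771 MPa

8.771


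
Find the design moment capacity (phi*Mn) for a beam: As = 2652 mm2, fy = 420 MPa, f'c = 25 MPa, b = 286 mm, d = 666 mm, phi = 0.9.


a = As * fy / (0.85 * f'c * b)
= 2652 * 420 / (0.85 * 25 * 286)
= 183.2727 mm
Mn = As * fy * (d - a/2) / 10^6
= 639.7492 kN-m
phi*Mn = 0.9 * 639.7492 = 575.77 kN-m

575.77


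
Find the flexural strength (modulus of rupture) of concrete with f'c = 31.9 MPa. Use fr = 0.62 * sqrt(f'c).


fr = 0.62 * sqrt(31.9)
= 3.502 MPa

3.502


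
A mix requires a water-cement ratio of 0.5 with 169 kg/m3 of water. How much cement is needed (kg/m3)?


Cement = water / (w/c)
= 169 / 0.5
= 338.0 kg/m3

338.0


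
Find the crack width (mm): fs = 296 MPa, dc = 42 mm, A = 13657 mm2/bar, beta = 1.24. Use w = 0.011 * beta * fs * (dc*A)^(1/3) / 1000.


w = 0.011 * beta * fs * (dc * A)^(1/3) / 1000
= 0.011 * 1.24 * 296 * (42 * 13657)^(1/3) / 1000
= 0.335 mm

0.335


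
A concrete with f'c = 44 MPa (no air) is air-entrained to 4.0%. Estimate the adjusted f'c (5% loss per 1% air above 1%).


Strength loss = (4.0 - 1) * 5 = 15.0%
f'c = 44 * (1 - 15.0/100)
= 37.4 MPa

37.4


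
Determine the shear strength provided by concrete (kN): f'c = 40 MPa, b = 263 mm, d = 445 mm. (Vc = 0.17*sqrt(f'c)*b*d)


Vc = 0.17 * sqrt(40) * 263 * 445 / 1000
= 125.83 kN

125.83


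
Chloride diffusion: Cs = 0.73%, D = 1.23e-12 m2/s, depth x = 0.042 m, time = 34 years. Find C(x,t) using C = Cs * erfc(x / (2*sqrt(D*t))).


t_seconds = 34 * 365.25 * 24 * 3600 = 1072958400.0 s
arg = 0.042 / (2 * sqrt(1.23e-12 * 1072958400.0))
= 0.5781
erfc(0.5781) = 0.4136
C = 0.73 * 0.4136 = 0.302%

0.302


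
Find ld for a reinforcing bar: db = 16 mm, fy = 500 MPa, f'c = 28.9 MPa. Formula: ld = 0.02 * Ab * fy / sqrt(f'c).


Ab = pi * 16^2 / 4 = 201.062 mm2
ld = 0.02 * 201.062 * 500 / sqrt(28.9)
= 374.0 mm

374.0


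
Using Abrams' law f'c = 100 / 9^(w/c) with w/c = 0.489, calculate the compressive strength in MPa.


f'c = 100 / 9^0.489
= 100 / 2.928
= 34.15 MPa

34.15


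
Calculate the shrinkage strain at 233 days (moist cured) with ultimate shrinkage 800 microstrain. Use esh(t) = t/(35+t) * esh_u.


esh(233) = 233 / (35 + 233) * 800
= 233 / 268 * 800
= 695.5 microstrain

695.5


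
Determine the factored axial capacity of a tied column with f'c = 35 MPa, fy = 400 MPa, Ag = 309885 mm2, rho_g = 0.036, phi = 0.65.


Ast = rho * Ag = 0.036 * 309885 = 11155.86 mm2
phi*Pn = 0.65 * 0.80 * (0.85 * 35 * (309885 - 11155.86) + 400 * 11155.86) / 1000
= 6941.76 kN

6941.76


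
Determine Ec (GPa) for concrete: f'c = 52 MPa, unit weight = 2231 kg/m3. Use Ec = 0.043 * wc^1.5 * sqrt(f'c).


Ec = 0.043 * 2231^1.5 * sqrt(52) / 1000
= 32.68 GPa

32.68


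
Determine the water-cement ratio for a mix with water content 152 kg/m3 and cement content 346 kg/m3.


w/c = water / cement
w/c = 152 / 346 = 0.439

0.439


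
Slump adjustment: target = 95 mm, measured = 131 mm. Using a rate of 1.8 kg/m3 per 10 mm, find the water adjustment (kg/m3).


Difference = 95 - 131 = -36 mm
Water adjustment = -36 * 1.8 / 10 = -6.5 kg/m3

-6.5


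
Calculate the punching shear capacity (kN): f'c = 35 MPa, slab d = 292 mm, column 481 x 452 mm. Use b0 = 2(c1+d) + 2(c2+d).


b0 = 2*(481 + 292) + 2*(452 + 292) = 3034 mm
Vc = 0.33 * sqrt(35) * 3034 * 292 / 1000
= 1729.6 kN

1729.6


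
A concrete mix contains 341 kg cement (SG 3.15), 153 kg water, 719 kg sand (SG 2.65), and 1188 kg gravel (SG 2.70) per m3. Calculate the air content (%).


Vol cement = 341 / (3.15 * 1000) = 0.108254 m3
Vol water = 153 / 1000 = 0.153 m3
Vol sand = 719 / (2.65 * 1000) = 0.271321 m3
Vol gravel = 1188 / (2.70 * 1000) = 0.44 m3
Total solid + water volume = 0.972575 m3
Air = (1 - 0.972575) * 100 = 2.74%

2.74


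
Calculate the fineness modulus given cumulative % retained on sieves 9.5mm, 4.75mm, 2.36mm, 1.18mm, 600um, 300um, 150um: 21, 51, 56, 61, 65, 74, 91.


FM = sum(cumulative % retained) / 100
= 419 / 100
= 4.19

4.19


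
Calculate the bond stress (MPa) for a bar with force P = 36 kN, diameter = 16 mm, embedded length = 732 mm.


u = P / (pi * db * ld)
= 36 * 1000 / (pi * 16 * 732)
= 0.978 MPa

0.978


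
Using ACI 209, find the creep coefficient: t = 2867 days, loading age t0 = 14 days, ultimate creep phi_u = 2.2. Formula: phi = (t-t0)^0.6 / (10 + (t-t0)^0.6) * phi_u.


dt = 2867 - 14 = 2853
phi = 2853^0.6 / (10 + 2853^0.6) * 2.2
= 2.029

2.029


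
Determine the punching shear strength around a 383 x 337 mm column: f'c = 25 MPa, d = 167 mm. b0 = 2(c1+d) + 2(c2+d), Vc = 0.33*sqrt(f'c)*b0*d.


b0 = 2*(383 + 167) + 2*(337 + 167) = 2108 mm
Vc = 0.33 * sqrt(25) * 2108 * 167 / 1000
= 580.86 kN

580.86


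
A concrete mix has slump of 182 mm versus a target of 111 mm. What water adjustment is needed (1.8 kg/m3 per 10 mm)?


Difference = 111 - 182 = -71 mm
Water adjustment = -71 * 1.8 / 10 = -12.8 kg/m3

-12.8


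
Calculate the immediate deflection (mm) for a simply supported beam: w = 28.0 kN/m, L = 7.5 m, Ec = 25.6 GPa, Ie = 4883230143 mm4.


Convert: L = 7.5 m = 7500 mm, Ec = 25.6 GPa = 25600 MPa
delta = 5 * 28.0 * 7500^4 / (384 * 25600 * 4883230143)
= 9.23 mm

9.23


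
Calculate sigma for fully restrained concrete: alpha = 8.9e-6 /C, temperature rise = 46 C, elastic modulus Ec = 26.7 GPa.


sigma = alpha * dT * Ec
= 8.9e-6 * 46 * 26.7 * 1000
= 10.931 MPa

10.931


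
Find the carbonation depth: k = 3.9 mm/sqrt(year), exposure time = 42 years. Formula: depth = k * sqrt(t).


depth = k * sqrt(t)
= 3.9 * sqrt(42)
= 25.27 mm

25.27


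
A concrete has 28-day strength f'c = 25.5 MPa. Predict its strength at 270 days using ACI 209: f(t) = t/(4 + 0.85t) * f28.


f(270) = 270 / (4 + 0.85 * 270) * 25.5
= 270 / 233.5 * 25.5
= 29.49 MPa

29.49


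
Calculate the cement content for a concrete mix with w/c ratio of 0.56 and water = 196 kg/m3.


Cement = water / (w/c)
= 196 / 0.56
= 350.0 kg/m3

350.0


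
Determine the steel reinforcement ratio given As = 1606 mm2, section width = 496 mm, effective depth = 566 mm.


rho = As / (b * d)
= 1606 / (496 * 566)
= 0.0057

0.0057


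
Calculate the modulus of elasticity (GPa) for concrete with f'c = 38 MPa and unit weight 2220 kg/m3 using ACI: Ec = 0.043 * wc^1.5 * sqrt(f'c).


Ec = 0.043 * 2220^1.5 * sqrt(38) / 1000
= 27.73 GPa

27.73


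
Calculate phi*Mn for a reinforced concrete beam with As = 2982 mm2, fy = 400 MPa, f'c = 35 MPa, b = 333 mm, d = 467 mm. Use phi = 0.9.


a = As * fy / (0.85 * f'c * b)
= 2982 * 400 / (0.85 * 35 * 333)
= 120.4028 mm
Mn = As * fy * (d - a/2) / 10^6
= 485.2294 kN-m
phi*Mn = 0.9 * 485.2294 = 436.71 kN-m

436.71


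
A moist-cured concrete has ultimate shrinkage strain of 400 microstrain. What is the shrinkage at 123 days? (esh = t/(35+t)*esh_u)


esh(123) = 123 / (35 + 123) * 400
= 123 / 158 * 400
= 311.4 microstrain

311.4


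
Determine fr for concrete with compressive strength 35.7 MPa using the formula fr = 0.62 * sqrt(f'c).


fr = 0.62 * sqrt(35.7)
= 3.704 MPa

3.704


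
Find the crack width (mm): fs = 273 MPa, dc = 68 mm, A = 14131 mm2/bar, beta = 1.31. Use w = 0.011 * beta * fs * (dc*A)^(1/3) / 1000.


w = 0.011 * beta * fs * (dc * A)^(1/3) / 1000
= 0.011 * 1.31 * 273 * (68 * 14131)^(1/3) / 1000
= 0.388 mm

0.388


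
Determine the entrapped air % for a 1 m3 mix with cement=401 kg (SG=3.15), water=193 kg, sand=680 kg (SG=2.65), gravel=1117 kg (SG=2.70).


Vol cement = 401 / (3.15 * 1000) = 0.127302 m3
Vol water = 193 / 1000 = 0.193 m3
Vol sand = 680 / (2.65 * 1000) = 0.256604 m3
Vol gravel = 1117 / (2.70 * 1000) = 0.413704 m3
Total solid + water volume = 0.990609 m3
Air = (1 - 0.990609) * 100 = 0.94%

0.94


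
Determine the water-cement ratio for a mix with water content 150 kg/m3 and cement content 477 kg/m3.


w/c = water / cement
w/c = 150 / 477 = 0.314

0.314


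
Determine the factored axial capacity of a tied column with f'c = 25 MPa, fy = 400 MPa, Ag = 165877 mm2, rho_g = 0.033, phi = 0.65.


Ast = rho * Ag = 0.033 * 165877 = 5473.941 mm2
phi*Pn = 0.65 * 0.80 * (0.85 * 25 * (165877 - 5473.941) + 400 * 5473.941) / 1000
= 2911.03 kN

2911.03


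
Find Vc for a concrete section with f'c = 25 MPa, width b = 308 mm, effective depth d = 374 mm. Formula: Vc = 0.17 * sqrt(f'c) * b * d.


Vc = 0.17 * sqrt(25) * 308 * 374 / 1000
= 97.91 kN

97.91


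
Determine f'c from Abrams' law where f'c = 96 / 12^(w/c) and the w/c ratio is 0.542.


f'c = 96 / 12^0.542
= 96 / 3.845
= 24.97 MPa

24.97


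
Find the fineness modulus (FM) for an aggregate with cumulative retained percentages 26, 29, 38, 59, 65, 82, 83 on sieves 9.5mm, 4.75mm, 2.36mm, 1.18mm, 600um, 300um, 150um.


FM = sum(cumulative % retained) / 100
= 382 / 100
= 3.82

3.82


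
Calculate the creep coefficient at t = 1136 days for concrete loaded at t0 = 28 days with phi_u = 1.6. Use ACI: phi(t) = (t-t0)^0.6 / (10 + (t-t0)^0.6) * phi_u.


dt = 1136 - 28 = 1108
phi = 1108^0.6 / (10 + 1108^0.6) * 1.6
= 1.392

1.392


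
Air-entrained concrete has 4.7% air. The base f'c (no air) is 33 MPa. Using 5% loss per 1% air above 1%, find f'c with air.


Strength loss = (4.7 - 1) * 5 = 18.5%
f'c = 33 * (1 - 18.5/100)
= 26.89 MPa

26.89


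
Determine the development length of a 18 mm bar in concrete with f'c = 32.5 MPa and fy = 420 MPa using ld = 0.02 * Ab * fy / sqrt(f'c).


Ab = pi * 18^2 / 4 = 254.469 mm2
ld = 0.02 * 254.469 * 420 / sqrt(32.5)
= 374.9 mm

374.9
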